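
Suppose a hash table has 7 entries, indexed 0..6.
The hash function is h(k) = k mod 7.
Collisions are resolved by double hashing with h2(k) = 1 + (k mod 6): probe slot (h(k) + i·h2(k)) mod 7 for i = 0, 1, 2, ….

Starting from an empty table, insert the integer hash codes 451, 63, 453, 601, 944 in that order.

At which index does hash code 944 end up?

2

451 hashes to 3; slot 3 is free → place at 3.
63 hashes to 0; slot 0 is free → place at 0.
453 hashes to 5; slot 5 is free → place at 5.
601 hashes to 6; slot 6 is free → place at 6.
944 hashes to 6, h2=3; 6 taken → place at 2.
Table: [63, —, 944, 451, —, 453, 601]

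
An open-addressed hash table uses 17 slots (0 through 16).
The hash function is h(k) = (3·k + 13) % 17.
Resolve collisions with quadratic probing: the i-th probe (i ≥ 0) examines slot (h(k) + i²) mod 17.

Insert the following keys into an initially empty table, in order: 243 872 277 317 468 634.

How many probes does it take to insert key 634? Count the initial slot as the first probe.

4

Insert 243: h=11, slot 11 empty -> index 11.
Insert 872: h=11, slot 11 occupied -> index 12.
Insert 277: h=11, slots 11,12 occupied -> index 15.
Insert 317: h=12, slot 12 occupied -> index 13.
Insert 468: h=6, slot 6 empty -> index 6.
Insert 634: h=11, slots 11,12,15 occupied -> index 3.
Table: [—, —, —, 634, —, —, 468, —, —, —, —, 243, 872, 317, —, 277, —]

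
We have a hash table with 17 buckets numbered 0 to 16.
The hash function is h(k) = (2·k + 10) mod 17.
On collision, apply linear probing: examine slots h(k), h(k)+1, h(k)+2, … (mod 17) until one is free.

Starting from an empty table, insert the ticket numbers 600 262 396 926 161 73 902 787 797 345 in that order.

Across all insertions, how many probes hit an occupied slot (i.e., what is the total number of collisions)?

17

Insert 600: h=3, slot 3 empty -> index 3.
Insert 262: h=7, slot 7 empty -> index 7.
Insert 396: h=3, slot 3 occupied -> index 4.
Insert 926: h=9, slot 9 empty -> index 9.
Insert 161: h=9, slot 9 occupied -> index 10.
Insert 73: h=3, slots 3,4 occupied -> index 5.
Insert 902: h=12, slot 12 empty -> index 12.
Insert 787: h=3, slots 3,4,5 occupied -> index 6.
Insert 797: h=6, slots 6,7 occupied -> index 8.
Insert 345: h=3, slots 3,4,5,6,7,8,9,10 occupied -> index 11.
Table: [-, -, -, 600, 396, 73, 787, 262, 797, 926, 161, 345, 902, -, -, -, -]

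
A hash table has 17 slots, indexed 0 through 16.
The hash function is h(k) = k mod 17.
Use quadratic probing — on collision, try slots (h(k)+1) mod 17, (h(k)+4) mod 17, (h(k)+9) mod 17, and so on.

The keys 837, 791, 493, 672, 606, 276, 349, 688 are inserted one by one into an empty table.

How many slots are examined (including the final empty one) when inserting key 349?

3

837: h=4 → slot 4
791: h=9 → slot 9
493: h=0 → slot 0
672: h=9, probe 9,10 → slot 10
606: h=11 → slot 11
276: h=4, probe 4,5 → slot 5
349: h=9, probe 9,10,13 → slot 13
688: h=8 → slot 8
Table: [493, ., ., ., 837, 276, ., ., 688, 791, 672, 606, ., 349, ., ., .]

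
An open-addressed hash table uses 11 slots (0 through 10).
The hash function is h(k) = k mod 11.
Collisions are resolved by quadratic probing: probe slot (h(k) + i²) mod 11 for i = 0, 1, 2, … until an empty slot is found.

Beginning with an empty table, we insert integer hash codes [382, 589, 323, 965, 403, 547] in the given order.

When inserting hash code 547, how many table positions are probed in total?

382: h=8 → slot 8
589: h=6 → slot 6
323: h=4 → slot 4
965: h=8, probe 8,9 → slot 9
403: h=7 → slot 7
547: h=8, probe 8,9,1 → slot 1
Table: [-, 547, -, -, 323, -, 589, 403, 382, 965, -]

3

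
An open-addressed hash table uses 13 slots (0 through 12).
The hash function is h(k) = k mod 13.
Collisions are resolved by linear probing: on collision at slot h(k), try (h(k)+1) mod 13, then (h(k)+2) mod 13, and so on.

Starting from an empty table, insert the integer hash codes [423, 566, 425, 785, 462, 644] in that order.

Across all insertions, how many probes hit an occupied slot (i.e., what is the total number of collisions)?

8

423: h=7 → slot 7
566: h=7, probe 7,8 → slot 8
425: h=9 → slot 9
785: h=5 → slot 5
462: h=7, probe 7,8,9,10 → slot 10
644: h=7, probe 7,8,9,10,11 → slot 11
Table: [—, —, —, —, —, 785, —, 423, 566, 425, 462, 644, —]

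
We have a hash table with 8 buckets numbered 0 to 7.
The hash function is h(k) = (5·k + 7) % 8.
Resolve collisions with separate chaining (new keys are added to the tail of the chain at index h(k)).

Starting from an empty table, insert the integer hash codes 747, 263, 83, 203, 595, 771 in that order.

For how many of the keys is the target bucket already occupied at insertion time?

4

Insert 747: h=6, bucket 6 empty → new chain.
Insert 263: h=2, bucket 2 empty → new chain.
Insert 83: h=6, bucket 6 nonempty → append to chain.
Insert 203: h=6, bucket 6 nonempty → append to chain.
Insert 595: h=6, bucket 6 nonempty → append to chain.
Insert 771: h=6, bucket 6 nonempty → append to chain.
Final buckets:
0: —
1: —
2: 263
3: —
4: —
5: —
6: 747 -> 83 -> 203 -> 595 -> 771
7: —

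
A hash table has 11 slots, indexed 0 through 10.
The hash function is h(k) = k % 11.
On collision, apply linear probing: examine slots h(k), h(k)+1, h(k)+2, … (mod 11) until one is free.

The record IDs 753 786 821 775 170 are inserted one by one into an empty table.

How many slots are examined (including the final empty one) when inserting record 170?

5

753: h=5 -> slot 5
786: h=5, probe 5,6 -> slot 6
821: h=7 -> slot 7
775: h=5, probe 5,6,7,8 -> slot 8
170: h=5, probe 5,6,7,8,9 -> slot 9
Table: [., ., ., ., ., 753, 786, 821, 775, 170, .]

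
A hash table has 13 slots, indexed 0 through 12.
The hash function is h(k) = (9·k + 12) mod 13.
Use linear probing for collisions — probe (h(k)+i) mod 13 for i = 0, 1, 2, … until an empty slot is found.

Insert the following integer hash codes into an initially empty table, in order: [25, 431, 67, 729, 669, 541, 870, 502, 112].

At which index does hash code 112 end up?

25 hashes to 3; slot 3 is free -> place at 3.
431 hashes to 4; slot 4 is free -> place at 4.
67 hashes to 4; 4 taken -> place at 5.
729 hashes to 8; slot 8 is free -> place at 8.
669 hashes to 1; slot 1 is free -> place at 1.
541 hashes to 6; slot 6 is free -> place at 6.
870 hashes to 3; 3,4,5,6 taken -> place at 7.
502 hashes to 6; 6,7,8 taken -> place at 9.
112 hashes to 6; 6,7,8,9 taken -> place at 10.
Table: [_, 669, _, 25, 431, 67, 541, 870, 729, 502, 112, _, _]

10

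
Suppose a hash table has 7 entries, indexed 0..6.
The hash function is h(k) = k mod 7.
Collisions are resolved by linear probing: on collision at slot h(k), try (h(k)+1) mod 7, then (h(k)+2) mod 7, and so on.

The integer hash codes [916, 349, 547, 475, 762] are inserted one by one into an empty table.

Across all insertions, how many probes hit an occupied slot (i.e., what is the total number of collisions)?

916: h=6 => slot 6
349: h=6, probe 6,0 => slot 0
547: h=1 => slot 1
475: h=6, probe 6,0,1,2 => slot 2
762: h=6, probe 6,0,1,2,3 => slot 3
Table: [349, 547, 475, 762, —, —, 916]

8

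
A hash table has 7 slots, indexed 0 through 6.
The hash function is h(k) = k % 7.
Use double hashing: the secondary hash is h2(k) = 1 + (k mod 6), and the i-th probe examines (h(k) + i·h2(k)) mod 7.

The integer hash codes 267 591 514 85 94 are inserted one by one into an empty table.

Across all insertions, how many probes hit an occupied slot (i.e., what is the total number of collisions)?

7

Insert 267: h=1, slot 1 empty -> index 1.
Insert 591: h=3, slot 3 empty -> index 3.
Insert 514: h=3, h2=5, slots 3,1 occupied -> index 6.
Insert 85: h=1, h2=2, slots 1,3 occupied -> index 5.
Insert 94: h=3, h2=5, slots 3,1,6 occupied -> index 4.
Table: [—, 267, —, 591, 94, 85, 514]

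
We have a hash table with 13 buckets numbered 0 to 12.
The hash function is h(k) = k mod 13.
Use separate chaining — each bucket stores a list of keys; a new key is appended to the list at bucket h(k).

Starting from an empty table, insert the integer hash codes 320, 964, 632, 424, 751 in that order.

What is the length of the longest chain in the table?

3

320 → bucket 8
964 → bucket 2
632 → bucket 8 (collision)
424 → bucket 8 (collision)
751 → bucket 10
Final buckets:
0: _
1: _
2: 964
3: _
4: _
5: _
6: _
7: _
8: 320 -> 632 -> 424
9: _
10: 751
11: _
12: _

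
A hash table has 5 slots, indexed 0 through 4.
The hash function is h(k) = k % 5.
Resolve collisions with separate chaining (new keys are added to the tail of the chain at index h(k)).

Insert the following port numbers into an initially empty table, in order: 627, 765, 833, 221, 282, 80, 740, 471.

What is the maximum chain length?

3

627 -> bucket 2
765 -> bucket 0
833 -> bucket 3
221 -> bucket 1
282 -> bucket 2 (collision)
80 -> bucket 0 (collision)
740 -> bucket 0 (collision)
471 -> bucket 1 (collision)
Final buckets:
0: 765 -> 80 -> 740
1: 221 -> 471
2: 627 -> 282
3: 833
4: —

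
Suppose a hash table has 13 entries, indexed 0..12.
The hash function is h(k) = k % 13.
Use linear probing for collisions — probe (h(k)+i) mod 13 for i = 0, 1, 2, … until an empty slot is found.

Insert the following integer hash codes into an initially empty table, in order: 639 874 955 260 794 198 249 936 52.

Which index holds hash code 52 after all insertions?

8

Insert 639: h=2, slot 2 empty → index 2.
Insert 874: h=3, slot 3 empty → index 3.
Insert 955: h=6, slot 6 empty → index 6.
Insert 260: h=0, slot 0 empty → index 0.
Insert 794: h=1, slot 1 empty → index 1.
Insert 198: h=3, slot 3 occupied → index 4.
Insert 249: h=2, slots 2,3,4 occupied → index 5.
Insert 936: h=0, slots 0,1,2,3,4,5,6 occupied → index 7.
Insert 52: h=0, slots 0,1,2,3,4,5,6,7 occupied → index 8.
Table: [260, 794, 639, 874, 198, 249, 955, 936, 52, —, —, —, —]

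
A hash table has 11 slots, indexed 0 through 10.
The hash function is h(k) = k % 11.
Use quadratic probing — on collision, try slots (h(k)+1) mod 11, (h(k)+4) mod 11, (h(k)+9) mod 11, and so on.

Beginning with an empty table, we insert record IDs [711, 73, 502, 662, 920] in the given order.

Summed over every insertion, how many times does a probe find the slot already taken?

6

711 hashes to 7; slot 7 is free -> place at 7.
73 hashes to 7; 7 taken -> place at 8.
502 hashes to 7; 7,8 taken -> place at 0.
662 hashes to 2; slot 2 is free -> place at 2.
920 hashes to 7; 7,8,0 taken -> place at 5.
Table: [502, —, 662, —, —, 920, —, 711, 73, —, —]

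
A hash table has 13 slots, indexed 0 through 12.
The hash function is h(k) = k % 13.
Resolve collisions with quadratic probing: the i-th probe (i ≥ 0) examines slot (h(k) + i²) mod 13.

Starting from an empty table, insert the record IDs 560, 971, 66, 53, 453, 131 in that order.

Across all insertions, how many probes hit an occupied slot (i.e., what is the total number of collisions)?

6

560: h=1 => slot 1
971: h=9 => slot 9
66: h=1, probe 1,2 => slot 2
53: h=1, probe 1,2,5 => slot 5
453: h=11 => slot 11
131: h=1, probe 1,2,5,10 => slot 10
Table: [_, 560, 66, _, _, 53, _, _, _, 971, 131, 453, _]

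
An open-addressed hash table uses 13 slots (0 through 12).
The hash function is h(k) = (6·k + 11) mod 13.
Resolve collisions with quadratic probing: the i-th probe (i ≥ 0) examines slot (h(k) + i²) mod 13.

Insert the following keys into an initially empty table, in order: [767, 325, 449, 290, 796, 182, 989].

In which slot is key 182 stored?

2

767: h=11 -> slot 11
325: h=11, probe 11,12 -> slot 12
449: h=1 -> slot 1
290: h=9 -> slot 9
796: h=3 -> slot 3
182: h=11, probe 11,12,2 -> slot 2
989: h=4 -> slot 4
Table: [—, 449, 182, 796, 989, —, —, —, —, 290, —, 767, 325]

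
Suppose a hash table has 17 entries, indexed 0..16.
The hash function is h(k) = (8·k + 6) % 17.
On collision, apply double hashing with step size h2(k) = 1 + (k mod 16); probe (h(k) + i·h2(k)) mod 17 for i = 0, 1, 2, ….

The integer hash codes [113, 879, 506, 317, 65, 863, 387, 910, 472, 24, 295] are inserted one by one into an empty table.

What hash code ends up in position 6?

317

113 hashes to 9; slot 9 is free => place at 9.
879 hashes to 0; slot 0 is free => place at 0.
506 hashes to 8; slot 8 is free => place at 8.
317 hashes to 9, h2=14; 9 taken => place at 6.
65 hashes to 16; slot 16 is free => place at 16.
863 hashes to 8, h2=16; 8 taken => place at 7.
387 hashes to 8, h2=4; 8 taken => place at 12.
910 hashes to 10; slot 10 is free => place at 10.
472 hashes to 8, h2=9; 8,0,9 taken => place at 1.
24 hashes to 11; slot 11 is free => place at 11.
295 hashes to 3; slot 3 is free => place at 3.
Table: [879, 472, ∅, 295, ∅, ∅, 317, 863, 506, 113, 910, 24, 387, ∅, ∅, ∅, 65]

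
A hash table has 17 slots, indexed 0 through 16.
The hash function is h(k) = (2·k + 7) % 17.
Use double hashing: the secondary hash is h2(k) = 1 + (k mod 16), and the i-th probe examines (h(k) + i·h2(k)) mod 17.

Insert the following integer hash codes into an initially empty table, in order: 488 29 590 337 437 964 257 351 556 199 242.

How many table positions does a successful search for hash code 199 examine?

2

488 hashes to 14; slot 14 is free -> place at 14.
29 hashes to 14, h2=14; 14 taken -> place at 11.
590 hashes to 14, h2=15; 14 taken -> place at 12.
337 hashes to 1; slot 1 is free -> place at 1.
437 hashes to 14, h2=6; 14 taken -> place at 3.
964 hashes to 14, h2=5; 14 taken -> place at 2.
257 hashes to 11, h2=2; 11 taken -> place at 13.
351 hashes to 12, h2=16; 12,11 taken -> place at 10.
556 hashes to 14, h2=13; 14,10 taken -> place at 6.
199 hashes to 14, h2=8; 14 taken -> place at 5.
242 hashes to 15; slot 15 is free -> place at 15.
Table: [-, 337, 964, 437, -, 199, 556, -, -, -, 351, 29, 590, 257, 488, 242, -]
Lookup 199: h=14, h2=8, probe 14,5 → found at 5.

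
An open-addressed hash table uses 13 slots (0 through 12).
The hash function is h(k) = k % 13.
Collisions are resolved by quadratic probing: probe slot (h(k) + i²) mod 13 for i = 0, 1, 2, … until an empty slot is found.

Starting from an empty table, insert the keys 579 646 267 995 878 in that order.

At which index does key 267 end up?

579: h=7 -> slot 7
646: h=9 -> slot 9
267: h=7, probe 7,8 -> slot 8
995: h=7, probe 7,8,11 -> slot 11
878: h=7, probe 7,8,11,3 -> slot 3
Table: [—, —, —, 878, —, —, —, 579, 267, 646, —, 995, —]

8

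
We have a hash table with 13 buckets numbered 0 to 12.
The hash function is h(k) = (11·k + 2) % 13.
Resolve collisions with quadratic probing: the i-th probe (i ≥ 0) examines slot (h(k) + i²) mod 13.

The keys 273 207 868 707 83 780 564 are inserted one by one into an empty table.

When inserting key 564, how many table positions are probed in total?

3

273: h=2 => slot 2
207: h=4 => slot 4
868: h=8 => slot 8
707: h=5 => slot 5
83: h=5, probe 5,6 => slot 6
780: h=2, probe 2,3 => slot 3
564: h=5, probe 5,6,9 => slot 9
Table: [—, —, 273, 780, 207, 707, 83, —, 868, 564, —, —, —]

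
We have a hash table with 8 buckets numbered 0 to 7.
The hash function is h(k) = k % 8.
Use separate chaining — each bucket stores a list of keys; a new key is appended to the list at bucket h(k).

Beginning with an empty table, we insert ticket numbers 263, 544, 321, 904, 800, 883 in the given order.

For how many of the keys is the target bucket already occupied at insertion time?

263 → bucket 7
544 → bucket 0
321 → bucket 1
904 → bucket 0 (collision)
800 → bucket 0 (collision)
883 → bucket 3
Final buckets:
0: 544 -> 904 -> 800
1: 321
2: —
3: 883
4: —
5: —
6: —
7: 263

2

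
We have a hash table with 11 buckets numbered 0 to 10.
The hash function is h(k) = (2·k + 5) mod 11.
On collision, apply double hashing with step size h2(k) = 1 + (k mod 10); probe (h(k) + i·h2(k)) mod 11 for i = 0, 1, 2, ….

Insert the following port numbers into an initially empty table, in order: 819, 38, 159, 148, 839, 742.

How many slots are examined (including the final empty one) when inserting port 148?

3

819 hashes to 4; slot 4 is free => place at 4.
38 hashes to 4, h2=9; 4 taken => place at 2.
159 hashes to 4, h2=10; 4 taken => place at 3.
148 hashes to 4, h2=9; 4,2 taken => place at 0.
839 hashes to 0, h2=10; 0 taken => place at 10.
742 hashes to 4, h2=3; 4 taken => place at 7.
Table: [148, -, 38, 159, 819, -, -, 742, -, -, 839]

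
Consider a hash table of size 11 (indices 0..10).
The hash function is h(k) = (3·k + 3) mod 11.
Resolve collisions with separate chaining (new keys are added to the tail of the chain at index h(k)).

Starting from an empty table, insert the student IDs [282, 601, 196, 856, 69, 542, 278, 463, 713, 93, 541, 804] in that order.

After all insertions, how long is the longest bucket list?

282 -> bucket 2
601 -> bucket 2 (collision)
196 -> bucket 8
856 -> bucket 8 (collision)
69 -> bucket 1
542 -> bucket 1 (collision)
278 -> bucket 1 (collision)
463 -> bucket 6
713 -> bucket 8 (collision)
93 -> bucket 7
541 -> bucket 9
804 -> bucket 6 (collision)
Final buckets:
0: ∅
1: 69 -> 542 -> 278
2: 282 -> 601
3: ∅
4: ∅
5: ∅
6: 463 -> 804
7: 93
8: 196 -> 856 -> 713
9: 541
10: ∅

3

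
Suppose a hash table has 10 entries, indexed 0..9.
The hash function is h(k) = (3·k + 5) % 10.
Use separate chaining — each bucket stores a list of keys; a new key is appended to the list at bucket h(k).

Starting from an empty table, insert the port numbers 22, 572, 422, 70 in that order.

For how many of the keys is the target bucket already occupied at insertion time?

2

Insert 22: h=1, bucket 1 empty → new chain.
Insert 572: h=1, bucket 1 nonempty → append to chain.
Insert 422: h=1, bucket 1 nonempty → append to chain.
Insert 70: h=5, bucket 5 empty → new chain.
Final buckets:
0: -
1: 22 -> 572 -> 422
2: -
3: -
4: -
5: 70
6: -
7: -
8: -
9: -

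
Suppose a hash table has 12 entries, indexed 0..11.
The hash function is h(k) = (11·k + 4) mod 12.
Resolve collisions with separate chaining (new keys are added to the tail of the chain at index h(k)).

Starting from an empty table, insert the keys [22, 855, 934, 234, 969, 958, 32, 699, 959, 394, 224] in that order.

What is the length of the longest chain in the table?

4

22 → bucket 6
855 → bucket 1
934 → bucket 6 (collision)
234 → bucket 10
969 → bucket 7
958 → bucket 6 (collision)
32 → bucket 8
699 → bucket 1 (collision)
959 → bucket 5
394 → bucket 6 (collision)
224 → bucket 8 (collision)
Final buckets:
0: —
1: 855 -> 699
2: —
3: —
4: —
5: 959
6: 22 -> 934 -> 958 -> 394
7: 969
8: 32 -> 224
9: —
10: 234
11: —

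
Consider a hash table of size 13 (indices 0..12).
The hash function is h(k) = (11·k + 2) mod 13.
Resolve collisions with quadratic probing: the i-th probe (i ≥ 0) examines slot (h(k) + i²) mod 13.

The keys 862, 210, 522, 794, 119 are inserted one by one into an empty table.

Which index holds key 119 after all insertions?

2

862 hashes to 7; slot 7 is free → place at 7.
210 hashes to 11; slot 11 is free → place at 11.
522 hashes to 11; 11 taken → place at 12.
794 hashes to 0; slot 0 is free → place at 0.
119 hashes to 11; 11,12 taken → place at 2.
Table: [794, ., 119, ., ., ., ., 862, ., ., ., 210, 522]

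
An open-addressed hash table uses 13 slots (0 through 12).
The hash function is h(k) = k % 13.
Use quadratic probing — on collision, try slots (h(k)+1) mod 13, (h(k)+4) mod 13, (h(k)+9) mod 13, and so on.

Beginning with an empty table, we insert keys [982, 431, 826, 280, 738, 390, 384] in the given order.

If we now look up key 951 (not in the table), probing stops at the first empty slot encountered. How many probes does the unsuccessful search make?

3

982: h=7 → slot 7
431: h=2 → slot 2
826: h=7, probe 7,8 → slot 8
280: h=7, probe 7,8,11 → slot 11
738: h=10 → slot 10
390: h=0 → slot 0
384: h=7, probe 7,8,11,3 → slot 3
Table: [390, -, 431, 384, -, -, -, 982, 826, -, 738, 280, -]
Lookup 951: h=2, probe 2,3,6 → slot 6 empty, not found.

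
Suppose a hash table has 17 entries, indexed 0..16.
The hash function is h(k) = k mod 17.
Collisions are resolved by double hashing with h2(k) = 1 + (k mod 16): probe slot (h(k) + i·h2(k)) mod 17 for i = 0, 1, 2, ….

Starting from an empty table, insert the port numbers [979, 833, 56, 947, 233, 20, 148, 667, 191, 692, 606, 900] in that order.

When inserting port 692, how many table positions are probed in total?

8

Insert 979: h=10, slot 10 empty => index 10.
Insert 833: h=0, slot 0 empty => index 0.
Insert 56: h=5, slot 5 empty => index 5.
Insert 947: h=12, slot 12 empty => index 12.
Insert 233: h=12, h2=10, slots 12,5 occupied => index 15.
Insert 20: h=3, slot 3 empty => index 3.
Insert 148: h=12, h2=5, slots 12,0,5,10,15,3 occupied => index 8.
Insert 667: h=4, slot 4 empty => index 4.
Insert 191: h=4, h2=16, slots 4,3 occupied => index 2.
Insert 692: h=12, h2=5, slots 12,0,5,10,15,3,8 occupied => index 13.
Insert 606: h=11, slot 11 empty => index 11.
Insert 900: h=16, slot 16 empty => index 16.
Table: [833, _, 191, 20, 667, 56, _, _, 148, _, 979, 606, 947, 692, _, 233, 900]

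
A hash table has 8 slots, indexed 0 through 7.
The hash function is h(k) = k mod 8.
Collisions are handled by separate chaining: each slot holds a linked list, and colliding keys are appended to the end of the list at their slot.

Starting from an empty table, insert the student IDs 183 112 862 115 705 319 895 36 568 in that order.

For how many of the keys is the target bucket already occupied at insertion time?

3

183 -> bucket 7
112 -> bucket 0
862 -> bucket 6
115 -> bucket 3
705 -> bucket 1
319 -> bucket 7 (collision)
895 -> bucket 7 (collision)
36 -> bucket 4
568 -> bucket 0 (collision)
Final buckets:
0: 112 -> 568
1: 705
2: —
3: 115
4: 36
5: —
6: 862
7: 183 -> 319 -> 895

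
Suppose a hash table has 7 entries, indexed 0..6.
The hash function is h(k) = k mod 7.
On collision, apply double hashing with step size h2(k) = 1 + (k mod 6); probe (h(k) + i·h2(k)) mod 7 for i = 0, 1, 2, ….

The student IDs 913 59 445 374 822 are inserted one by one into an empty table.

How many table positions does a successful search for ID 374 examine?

913: h=3 => slot 3
59: h=3, h2=6, probe 3,2 => slot 2
445: h=4 => slot 4
374: h=3, h2=3, probe 3,6 => slot 6
822: h=3, h2=1, probe 3,4,5 => slot 5
Table: [., ., 59, 913, 445, 822, 374]
Lookup 374: h=3, h2=3, probe 3,6 → found at 6.

2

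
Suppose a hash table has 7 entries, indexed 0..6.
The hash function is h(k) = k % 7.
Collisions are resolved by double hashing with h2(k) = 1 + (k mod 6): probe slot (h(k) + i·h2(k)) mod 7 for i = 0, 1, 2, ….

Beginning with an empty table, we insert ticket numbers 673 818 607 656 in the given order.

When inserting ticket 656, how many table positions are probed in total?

Insert 673: h=1, slot 1 empty -> index 1.
Insert 818: h=6, slot 6 empty -> index 6.
Insert 607: h=5, slot 5 empty -> index 5.
Insert 656: h=5, h2=3, slots 5,1 occupied -> index 4.
Table: [∅, 673, ∅, ∅, 656, 607, 818]

3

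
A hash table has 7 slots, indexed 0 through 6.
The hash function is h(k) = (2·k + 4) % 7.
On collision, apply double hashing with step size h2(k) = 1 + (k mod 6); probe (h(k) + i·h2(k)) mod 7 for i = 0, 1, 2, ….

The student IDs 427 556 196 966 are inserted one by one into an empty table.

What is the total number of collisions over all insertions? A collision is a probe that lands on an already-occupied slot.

2

Insert 427: h=4, slot 4 empty -> index 4.
Insert 556: h=3, slot 3 empty -> index 3.
Insert 196: h=4, h2=5, slot 4 occupied -> index 2.
Insert 966: h=4, h2=1, slot 4 occupied -> index 5.
Table: [-, -, 196, 556, 427, 966, -]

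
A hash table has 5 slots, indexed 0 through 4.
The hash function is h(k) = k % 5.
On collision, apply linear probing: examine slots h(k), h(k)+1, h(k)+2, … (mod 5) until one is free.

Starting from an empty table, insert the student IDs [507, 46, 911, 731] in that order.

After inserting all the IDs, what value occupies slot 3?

507 hashes to 2; slot 2 is free -> place at 2.
46 hashes to 1; slot 1 is free -> place at 1.
911 hashes to 1; 1,2 taken -> place at 3.
731 hashes to 1; 1,2,3 taken -> place at 4.
Table: [—, 46, 507, 911, 731]

911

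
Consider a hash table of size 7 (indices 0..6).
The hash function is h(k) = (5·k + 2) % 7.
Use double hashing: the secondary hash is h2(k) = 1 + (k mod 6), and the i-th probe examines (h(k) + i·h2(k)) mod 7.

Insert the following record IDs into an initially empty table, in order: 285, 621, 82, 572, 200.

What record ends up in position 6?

285: h=6 => slot 6
621: h=6, h2=4, probe 6,3 => slot 3
82: h=6, h2=5, probe 6,4 => slot 4
572: h=6, h2=3, probe 6,2 => slot 2
200: h=1 => slot 1
Table: [_, 200, 572, 621, 82, _, 285]

285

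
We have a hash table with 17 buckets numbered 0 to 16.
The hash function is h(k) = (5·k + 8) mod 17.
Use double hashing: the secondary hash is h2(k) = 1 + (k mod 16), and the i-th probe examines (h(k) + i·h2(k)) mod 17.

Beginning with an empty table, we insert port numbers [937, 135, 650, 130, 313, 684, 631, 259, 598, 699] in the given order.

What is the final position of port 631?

0

Insert 937: h=1, slot 1 empty => index 1.
Insert 135: h=3, slot 3 empty => index 3.
Insert 650: h=11, slot 11 empty => index 11.
Insert 130: h=12, slot 12 empty => index 12.
Insert 313: h=9, slot 9 empty => index 9.
Insert 684: h=11, h2=13, slot 11 occupied => index 7.
Insert 631: h=1, h2=8, slots 1,9 occupied => index 0.
Insert 259: h=11, h2=4, slot 11 occupied => index 15.
Insert 598: h=6, slot 6 empty => index 6.
Insert 699: h=1, h2=12, slot 1 occupied => index 13.
Table: [631, 937, —, 135, —, —, 598, 684, —, 313, —, 650, 130, 699, —, 259, —]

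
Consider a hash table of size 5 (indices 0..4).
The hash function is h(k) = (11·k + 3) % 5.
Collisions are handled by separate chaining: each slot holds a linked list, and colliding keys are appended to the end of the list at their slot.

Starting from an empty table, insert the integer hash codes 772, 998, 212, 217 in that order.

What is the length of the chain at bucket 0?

3

772 → bucket 0
998 → bucket 1
212 → bucket 0 (collision)
217 → bucket 0 (collision)
Final buckets:
0: 772 -> 212 -> 217
1: 998
2: _
3: _
4: _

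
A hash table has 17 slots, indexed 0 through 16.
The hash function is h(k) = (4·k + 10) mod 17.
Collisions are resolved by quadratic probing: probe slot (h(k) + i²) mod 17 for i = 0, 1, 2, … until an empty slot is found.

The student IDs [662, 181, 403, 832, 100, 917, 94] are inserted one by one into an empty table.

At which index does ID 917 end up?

Insert 662: h=6, slot 6 empty -> index 6.
Insert 181: h=3, slot 3 empty -> index 3.
Insert 403: h=7, slot 7 empty -> index 7.
Insert 832: h=6, slots 6,7 occupied -> index 10.
Insert 100: h=2, slot 2 empty -> index 2.
Insert 917: h=6, slots 6,7,10 occupied -> index 15.
Insert 94: h=12, slot 12 empty -> index 12.
Table: [∅, ∅, 100, 181, ∅, ∅, 662, 403, ∅, ∅, 832, ∅, 94, ∅, ∅, 917, ∅]

15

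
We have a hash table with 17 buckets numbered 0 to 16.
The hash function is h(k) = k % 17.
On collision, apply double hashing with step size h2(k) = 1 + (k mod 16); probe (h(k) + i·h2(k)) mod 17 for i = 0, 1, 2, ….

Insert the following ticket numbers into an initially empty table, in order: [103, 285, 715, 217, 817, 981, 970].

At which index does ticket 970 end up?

103: h=1 → slot 1
285: h=13 → slot 13
715: h=1, h2=12, probe 1,13,8 → slot 8
217: h=13, h2=10, probe 13,6 → slot 6
817: h=1, h2=2, probe 1,3 → slot 3
981: h=12 → slot 12
970: h=1, h2=11, probe 1,12,6,0 → slot 0
Table: [970, 103, _, 817, _, _, 217, _, 715, _, _, _, 981, 285, _, _, _]

0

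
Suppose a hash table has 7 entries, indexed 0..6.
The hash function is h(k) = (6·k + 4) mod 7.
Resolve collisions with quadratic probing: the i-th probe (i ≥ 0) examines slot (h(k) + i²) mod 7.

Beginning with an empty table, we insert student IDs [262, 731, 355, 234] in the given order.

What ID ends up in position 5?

262 hashes to 1; slot 1 is free => place at 1.
731 hashes to 1; 1 taken => place at 2.
355 hashes to 6; slot 6 is free => place at 6.
234 hashes to 1; 1,2 taken => place at 5.
Table: [—, 262, 731, —, —, 234, 355]

234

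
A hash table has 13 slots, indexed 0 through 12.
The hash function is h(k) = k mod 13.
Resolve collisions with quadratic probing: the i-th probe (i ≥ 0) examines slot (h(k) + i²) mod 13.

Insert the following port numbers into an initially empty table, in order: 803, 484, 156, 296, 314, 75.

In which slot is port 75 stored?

1

Insert 803: h=10, slot 10 empty => index 10.
Insert 484: h=3, slot 3 empty => index 3.
Insert 156: h=0, slot 0 empty => index 0.
Insert 296: h=10, slot 10 occupied => index 11.
Insert 314: h=2, slot 2 empty => index 2.
Insert 75: h=10, slots 10,11 occupied => index 1.
Table: [156, 75, 314, 484, —, —, —, —, —, —, 803, 296, —]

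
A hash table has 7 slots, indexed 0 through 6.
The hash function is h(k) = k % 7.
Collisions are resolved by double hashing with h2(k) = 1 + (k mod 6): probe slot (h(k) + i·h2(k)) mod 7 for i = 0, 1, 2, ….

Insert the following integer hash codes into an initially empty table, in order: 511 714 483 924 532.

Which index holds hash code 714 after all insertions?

Insert 511: h=0, slot 0 empty → index 0.
Insert 714: h=0, h2=1, slot 0 occupied → index 1.
Insert 483: h=0, h2=4, slot 0 occupied → index 4.
Insert 924: h=0, h2=1, slots 0,1 occupied → index 2.
Insert 532: h=0, h2=5, slot 0 occupied → index 5.
Table: [511, 714, 924, ∅, 483, 532, ∅]

1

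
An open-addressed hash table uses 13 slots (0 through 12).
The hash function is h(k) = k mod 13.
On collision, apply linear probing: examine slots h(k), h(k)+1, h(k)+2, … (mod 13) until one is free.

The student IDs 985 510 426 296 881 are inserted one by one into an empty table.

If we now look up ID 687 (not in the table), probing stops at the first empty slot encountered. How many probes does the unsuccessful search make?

985 hashes to 10; slot 10 is free => place at 10.
510 hashes to 3; slot 3 is free => place at 3.
426 hashes to 10; 10 taken => place at 11.
296 hashes to 10; 10,11 taken => place at 12.
881 hashes to 10; 10,11,12 taken => place at 0.
Table: [881, —, —, 510, —, —, —, —, —, —, 985, 426, 296]
Lookup 687: h=11, probe 11,12,0,1 → slot 1 empty, not found.

4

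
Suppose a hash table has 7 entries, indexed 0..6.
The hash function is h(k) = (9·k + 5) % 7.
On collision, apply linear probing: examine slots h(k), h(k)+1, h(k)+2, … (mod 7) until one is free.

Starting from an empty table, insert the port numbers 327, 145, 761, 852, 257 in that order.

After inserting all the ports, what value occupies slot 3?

761

327: h=1 => slot 1
145: h=1, probe 1,2 => slot 2
761: h=1, probe 1,2,3 => slot 3
852: h=1, probe 1,2,3,4 => slot 4
257: h=1, probe 1,2,3,4,5 => slot 5
Table: [., 327, 145, 761, 852, 257, .]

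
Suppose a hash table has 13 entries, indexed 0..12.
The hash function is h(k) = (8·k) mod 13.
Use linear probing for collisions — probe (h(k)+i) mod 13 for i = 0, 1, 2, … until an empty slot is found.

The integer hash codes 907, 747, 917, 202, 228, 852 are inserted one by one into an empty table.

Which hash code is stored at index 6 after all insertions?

228

Insert 907: h=2, slot 2 empty => index 2.
Insert 747: h=9, slot 9 empty => index 9.
Insert 917: h=4, slot 4 empty => index 4.
Insert 202: h=4, slot 4 occupied => index 5.
Insert 228: h=4, slots 4,5 occupied => index 6.
Insert 852: h=4, slots 4,5,6 occupied => index 7.
Table: [∅, ∅, 907, ∅, 917, 202, 228, 852, ∅, 747, ∅, ∅, ∅]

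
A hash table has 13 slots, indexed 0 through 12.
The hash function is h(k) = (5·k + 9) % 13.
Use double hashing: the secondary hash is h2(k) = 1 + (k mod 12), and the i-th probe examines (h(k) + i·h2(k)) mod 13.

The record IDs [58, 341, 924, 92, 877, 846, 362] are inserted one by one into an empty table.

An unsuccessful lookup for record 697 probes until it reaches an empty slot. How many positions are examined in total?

4

58 hashes to 0; slot 0 is free -> place at 0.
341 hashes to 11; slot 11 is free -> place at 11.
924 hashes to 1; slot 1 is free -> place at 1.
92 hashes to 1, h2=9; 1 taken -> place at 10.
877 hashes to 0, h2=2; 0 taken -> place at 2.
846 hashes to 1, h2=7; 1 taken -> place at 8.
362 hashes to 12; slot 12 is free -> place at 12.
Table: [58, 924, 877, -, -, -, -, -, 846, -, 92, 341, 362]
Lookup 697: h=10, h2=2, probe 10,12,1,3 → slot 3 empty, not found.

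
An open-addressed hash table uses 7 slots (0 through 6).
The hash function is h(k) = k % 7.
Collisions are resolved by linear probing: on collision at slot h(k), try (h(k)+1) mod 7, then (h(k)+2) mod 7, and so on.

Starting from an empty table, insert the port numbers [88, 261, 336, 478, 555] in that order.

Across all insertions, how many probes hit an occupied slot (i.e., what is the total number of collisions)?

Insert 88: h=4, slot 4 empty -> index 4.
Insert 261: h=2, slot 2 empty -> index 2.
Insert 336: h=0, slot 0 empty -> index 0.
Insert 478: h=2, slot 2 occupied -> index 3.
Insert 555: h=2, slots 2,3,4 occupied -> index 5.
Table: [336, -, 261, 478, 88, 555, -]

4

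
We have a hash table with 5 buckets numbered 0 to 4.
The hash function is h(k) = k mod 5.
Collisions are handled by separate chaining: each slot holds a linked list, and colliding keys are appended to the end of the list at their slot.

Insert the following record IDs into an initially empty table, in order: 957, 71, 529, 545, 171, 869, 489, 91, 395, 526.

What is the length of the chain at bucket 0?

2

Insert 957: h=2, bucket 2 empty -> new chain.
Insert 71: h=1, bucket 1 empty -> new chain.
Insert 529: h=4, bucket 4 empty -> new chain.
Insert 545: h=0, bucket 0 empty -> new chain.
Insert 171: h=1, bucket 1 nonempty -> append to chain.
Insert 869: h=4, bucket 4 nonempty -> append to chain.
Insert 489: h=4, bucket 4 nonempty -> append to chain.
Insert 91: h=1, bucket 1 nonempty -> append to chain.
Insert 395: h=0, bucket 0 nonempty -> append to chain.
Insert 526: h=1, bucket 1 nonempty -> append to chain.
Final buckets:
0: 545 -> 395
1: 71 -> 171 -> 91 -> 526
2: 957
3: —
4: 529 -> 869 -> 489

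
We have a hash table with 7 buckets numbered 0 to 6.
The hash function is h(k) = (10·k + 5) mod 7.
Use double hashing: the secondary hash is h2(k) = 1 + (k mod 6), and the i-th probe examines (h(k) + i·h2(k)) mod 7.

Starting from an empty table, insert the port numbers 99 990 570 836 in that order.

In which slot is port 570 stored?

2

99: h=1 => slot 1
990: h=0 => slot 0
570: h=0, h2=1, probe 0,1,2 => slot 2
836: h=0, h2=3, probe 0,3 => slot 3
Table: [990, 99, 570, 836, ∅, ∅, ∅]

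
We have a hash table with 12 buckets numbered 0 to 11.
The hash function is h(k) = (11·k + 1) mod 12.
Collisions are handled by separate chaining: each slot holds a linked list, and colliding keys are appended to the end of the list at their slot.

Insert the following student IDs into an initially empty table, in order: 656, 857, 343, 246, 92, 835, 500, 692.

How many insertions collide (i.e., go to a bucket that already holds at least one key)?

4

656 -> bucket 5
857 -> bucket 8
343 -> bucket 6
246 -> bucket 7
92 -> bucket 5 (collision)
835 -> bucket 6 (collision)
500 -> bucket 5 (collision)
692 -> bucket 5 (collision)
Final buckets:
0: —
1: —
2: —
3: —
4: —
5: 656 -> 92 -> 500 -> 692
6: 343 -> 835
7: 246
8: 857
9: —
10: —
11: —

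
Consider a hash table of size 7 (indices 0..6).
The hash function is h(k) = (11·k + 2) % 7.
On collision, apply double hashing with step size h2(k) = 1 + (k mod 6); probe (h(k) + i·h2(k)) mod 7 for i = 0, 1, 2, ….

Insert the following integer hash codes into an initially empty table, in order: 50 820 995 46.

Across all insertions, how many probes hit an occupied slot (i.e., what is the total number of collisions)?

3

Insert 50: h=6, slot 6 empty => index 6.
Insert 820: h=6, h2=5, slot 6 occupied => index 4.
Insert 995: h=6, h2=6, slot 6 occupied => index 5.
Insert 46: h=4, h2=5, slot 4 occupied => index 2.
Table: [_, _, 46, _, 820, 995, 50]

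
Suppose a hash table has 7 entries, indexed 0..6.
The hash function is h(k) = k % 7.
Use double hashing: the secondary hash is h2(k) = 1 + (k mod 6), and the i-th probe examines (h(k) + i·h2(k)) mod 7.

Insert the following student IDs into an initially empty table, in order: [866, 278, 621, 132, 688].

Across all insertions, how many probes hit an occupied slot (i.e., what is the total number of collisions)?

866: h=5 -> slot 5
278: h=5, h2=3, probe 5,1 -> slot 1
621: h=5, h2=4, probe 5,2 -> slot 2
132: h=6 -> slot 6
688: h=2, h2=5, probe 2,0 -> slot 0
Table: [688, 278, 621, ∅, ∅, 866, 132]

3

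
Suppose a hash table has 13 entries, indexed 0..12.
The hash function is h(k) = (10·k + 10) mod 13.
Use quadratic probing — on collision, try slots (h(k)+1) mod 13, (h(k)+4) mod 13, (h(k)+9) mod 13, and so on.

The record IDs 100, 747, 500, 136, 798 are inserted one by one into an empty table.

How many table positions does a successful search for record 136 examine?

4

Insert 100: h=9, slot 9 empty → index 9.
Insert 747: h=5, slot 5 empty → index 5.
Insert 500: h=5, slot 5 occupied → index 6.
Insert 136: h=5, slots 5,6,9 occupied → index 1.
Insert 798: h=8, slot 8 empty → index 8.
Table: [—, 136, —, —, —, 747, 500, —, 798, 100, —, —, —]
Lookup 136: h=5, probe 5,6,9,1 → found at 1.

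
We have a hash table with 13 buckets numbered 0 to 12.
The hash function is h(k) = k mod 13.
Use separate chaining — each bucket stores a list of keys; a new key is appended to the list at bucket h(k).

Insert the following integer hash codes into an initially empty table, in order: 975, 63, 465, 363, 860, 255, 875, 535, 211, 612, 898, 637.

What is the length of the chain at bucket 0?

2

975 → bucket 0
63 → bucket 11
465 → bucket 10
363 → bucket 12
860 → bucket 2
255 → bucket 8
875 → bucket 4
535 → bucket 2 (collision)
211 → bucket 3
612 → bucket 1
898 → bucket 1 (collision)
637 → bucket 0 (collision)
Final buckets:
0: 975 -> 637
1: 612 -> 898
2: 860 -> 535
3: 211
4: 875
5: _
6: _
7: _
8: 255
9: _
10: 465
11: 63
12: 363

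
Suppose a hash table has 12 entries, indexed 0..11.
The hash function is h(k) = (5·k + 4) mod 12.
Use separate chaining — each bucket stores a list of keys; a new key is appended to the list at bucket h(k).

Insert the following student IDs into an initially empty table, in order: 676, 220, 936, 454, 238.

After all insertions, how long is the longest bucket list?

2

Insert 676: h=0, bucket 0 empty -> new chain.
Insert 220: h=0, bucket 0 nonempty -> append to chain.
Insert 936: h=4, bucket 4 empty -> new chain.
Insert 454: h=6, bucket 6 empty -> new chain.
Insert 238: h=6, bucket 6 nonempty -> append to chain.
Final buckets:
0: 676 -> 220
1: ∅
2: ∅
3: ∅
4: 936
5: ∅
6: 454 -> 238
7: ∅
8: ∅
9: ∅
10: ∅
11: ∅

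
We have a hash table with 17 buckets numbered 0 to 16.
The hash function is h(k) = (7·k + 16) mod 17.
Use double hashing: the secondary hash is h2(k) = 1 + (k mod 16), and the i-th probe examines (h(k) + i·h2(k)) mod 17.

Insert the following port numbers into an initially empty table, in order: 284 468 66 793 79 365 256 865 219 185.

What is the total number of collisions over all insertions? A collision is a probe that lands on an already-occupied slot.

7

284: h=15 => slot 15
468: h=11 => slot 11
66: h=2 => slot 2
793: h=8 => slot 8
79: h=8, h2=16, probe 8,7 => slot 7
365: h=4 => slot 4
256: h=6 => slot 6
865: h=2, h2=2, probe 2,4,6,8,10 => slot 10
219: h=2, h2=12, probe 2,14 => slot 14
185: h=2, h2=10, probe 2,12 => slot 12
Table: [-, -, 66, -, 365, -, 256, 79, 793, -, 865, 468, 185, -, 219, 284, -]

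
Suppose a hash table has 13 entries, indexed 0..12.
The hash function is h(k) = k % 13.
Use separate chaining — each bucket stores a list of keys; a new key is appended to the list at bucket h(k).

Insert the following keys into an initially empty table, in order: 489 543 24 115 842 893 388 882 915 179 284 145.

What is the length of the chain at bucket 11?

Insert 489: h=8, bucket 8 empty -> new chain.
Insert 543: h=10, bucket 10 empty -> new chain.
Insert 24: h=11, bucket 11 empty -> new chain.
Insert 115: h=11, bucket 11 nonempty -> append to chain.
Insert 842: h=10, bucket 10 nonempty -> append to chain.
Insert 893: h=9, bucket 9 empty -> new chain.
Insert 388: h=11, bucket 11 nonempty -> append to chain.
Insert 882: h=11, bucket 11 nonempty -> append to chain.
Insert 915: h=5, bucket 5 empty -> new chain.
Insert 179: h=10, bucket 10 nonempty -> append to chain.
Insert 284: h=11, bucket 11 nonempty -> append to chain.
Insert 145: h=2, bucket 2 empty -> new chain.
Final buckets:
0: —
1: —
2: 145
3: —
4: —
5: 915
6: —
7: —
8: 489
9: 893
10: 543 -> 842 -> 179
11: 24 -> 115 -> 388 -> 882 -> 284
12: —

5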